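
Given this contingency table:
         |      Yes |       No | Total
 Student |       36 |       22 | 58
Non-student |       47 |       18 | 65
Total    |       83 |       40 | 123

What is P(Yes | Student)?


P(Yes | Student) = 36/(36+22) = 36/58 = 18/29

P(Yes|Student) = 18/29 ≈ 62.07%


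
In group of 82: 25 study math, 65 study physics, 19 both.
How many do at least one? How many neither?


|A∪B| = 25+65-19 = 71
Neither = 82-71 = 11

At least one: 71; Neither: 11


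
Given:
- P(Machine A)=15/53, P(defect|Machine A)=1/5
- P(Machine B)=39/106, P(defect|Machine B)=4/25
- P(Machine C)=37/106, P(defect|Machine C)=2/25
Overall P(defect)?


P(B) = Σ P(B|Aᵢ)×P(Aᵢ)
  1/5×15/53 = 3/53
  4/25×39/106 = 78/1325
  2/25×37/106 = 37/1325
Sum = 38/265

P(defect) = 38/265 ≈ 14.34%


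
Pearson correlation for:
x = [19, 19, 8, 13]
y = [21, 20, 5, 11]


n=4, Σx=59, Σy=57, Σxy=962, Σx²=955, Σy²=987
r = (4×962 - 59×57)/√((4×955 - 59²)(4×987 - 57²))
= 485/√(339×699) = 485/√236961 ≈ 485/486.7864 ≈ 0.9963

r ≈ 0.9963


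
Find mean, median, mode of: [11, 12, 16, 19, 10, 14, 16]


Sorted: [10, 11, 12, 14, 16, 16, 19]
Mean = 98/7 = 14
Median = 14
Freq: {11: 1, 12: 1, 16: 2, 19: 1, 10: 1, 14: 1}
Mode: [16]

Mean=14, Median=14, Mode=16


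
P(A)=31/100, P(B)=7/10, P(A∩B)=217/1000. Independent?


P(A)×P(B) = 217/1000
P(A∩B) = 217/1000
Equal ✓ → Independent

Yes, independent


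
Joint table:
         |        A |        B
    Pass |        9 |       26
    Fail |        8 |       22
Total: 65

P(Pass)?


P(Pass) = (9+26)/65 = 35/65 = 7/13

P(Pass) = 7/13 ≈ 53.85%


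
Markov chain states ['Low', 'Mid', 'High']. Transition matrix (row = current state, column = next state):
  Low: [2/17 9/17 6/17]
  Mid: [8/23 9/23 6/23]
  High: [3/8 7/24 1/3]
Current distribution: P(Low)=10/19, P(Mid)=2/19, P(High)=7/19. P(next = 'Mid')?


P(next=Mid) = Σᵢ P(now=i)×P(i→Mid)
= 10/19×9/17 + 2/19×9/23 + 7/19×7/24
= 90/323 + 18/437 + 49/456 = 76183/178296

P = 76183/178296 ≈ 0.4273


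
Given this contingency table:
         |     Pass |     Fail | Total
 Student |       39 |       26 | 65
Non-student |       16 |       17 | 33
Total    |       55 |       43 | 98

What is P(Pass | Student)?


P(Pass | Student) = 39/(39+26) = 39/65 = 3/5

P(Pass|Student) = 3/5 ≈ 60.00%


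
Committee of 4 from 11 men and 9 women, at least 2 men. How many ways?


Count by #men:
  2M,2W: C(11,2)×C(9,2)=1980
  3M,1W: C(11,3)×C(9,1)=1485
  4M,0W: C(11,4)×C(9,0)=330
Total = 3795

3795


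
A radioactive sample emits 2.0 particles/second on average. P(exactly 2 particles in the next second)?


Poisson(λ=2.0): P(X=2) = e^(-λ)×λ^k/k!
= e^(-2.0) × 2.0^2 / 2!
≈ 0.1353352832 × 4 / 2 ≈ 0.270671

P(X=2) ≈ 0.270671 ≈ 27.07%


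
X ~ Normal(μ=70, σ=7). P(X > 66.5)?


z = (66.5-70)/7 = -0.5
P(X > 66.5) = 1 - P(Z ≤ -0.5) = 1 - 0.3085 = 0.6915

P(X > 66.5) ≈ 0.6915


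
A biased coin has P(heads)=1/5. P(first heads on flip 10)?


Geometric: P(X=10) = (1-p)^(k-1)×p = (4/5)^9×1/5 = 262144/9765625

P(X=10) = 262144/9765625 ≈ 2.68%


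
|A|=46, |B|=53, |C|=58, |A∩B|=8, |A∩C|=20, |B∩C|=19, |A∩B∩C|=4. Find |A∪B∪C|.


|A∪B∪C| = 46+53+58-8-20-19+4 = 114

|A∪B∪C| = 114


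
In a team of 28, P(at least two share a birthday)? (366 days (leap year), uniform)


P(all different) = Π(366-i)/366 for i=0..27
= 0.346570
P(match) = 1 - 0.346570 = 0.653430

P ≈ 0.6534 ≈ 65.34%


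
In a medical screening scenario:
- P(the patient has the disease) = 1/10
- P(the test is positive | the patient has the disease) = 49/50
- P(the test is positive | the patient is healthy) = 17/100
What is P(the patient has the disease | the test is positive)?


Using Bayes' theorem:
P(A|B) = P(B|A)·P(A) / P(B)

P(the test is positive) = 49/50 × 1/10 + 17/100 × 9/10
= 49/500 + 153/1000 = 251/1000

P(the patient has the disease|the test is positive) = (49/500) / (251/1000) = 98/251

P(the patient has the disease|the test is positive) = 98/251 ≈ 39.04%


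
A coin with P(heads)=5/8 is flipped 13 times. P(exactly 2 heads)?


Binomial: P(X=2) = C(13,2)×p^2×(1-p)^11
= 78 × 25/64 × 177147/8589934592 = 172718325/274877906944

P(X=2) = 172718325/274877906944 ≈ 0.06%


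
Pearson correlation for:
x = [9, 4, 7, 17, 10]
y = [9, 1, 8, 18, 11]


n=5, Σx=47, Σy=47, Σxy=557, Σx²=535, Σy²=591
r = (5×557 - 47×47)/√((5×535 - 47²)(5×591 - 47²))
= 576/√(466×746) = 576/√347636 ≈ 576/589.6066 ≈ 0.9769

r ≈ 0.9769


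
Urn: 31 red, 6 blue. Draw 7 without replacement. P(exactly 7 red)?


Hypergeometric: C(31,7)×C(6,0)/C(37,7)
= 2629575×1/10295472 = 28275/110704

P(X=7) = 28275/110704 ≈ 25.54%


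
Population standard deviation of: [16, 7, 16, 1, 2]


Mean = 42/5
  (16-42/5)²=1444/25
  (7-42/5)²=49/25
  (16-42/5)²=1444/25
  (1-42/5)²=1369/25
  (2-42/5)²=1024/25
Σ(x-μ)² = 1066/5
σ² = (1066/5)/5 = 1066/25

σ = √(1066/25) ≈ 6.5299


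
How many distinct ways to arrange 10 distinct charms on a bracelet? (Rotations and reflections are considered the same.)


Free circular arrangements: rotations and reflections both identified.
(n-1)!/2 = 9!/2 = 362880/2 = 181440

181440


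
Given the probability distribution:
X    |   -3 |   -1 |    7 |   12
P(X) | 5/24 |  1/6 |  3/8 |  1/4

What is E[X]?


E[X] = Σ x·P(X=x)
= (-3)×(5/24) + (-1)×(1/6) + (7)×(3/8) + (12)×(1/4)
= 29/6

E[X] = 29/6


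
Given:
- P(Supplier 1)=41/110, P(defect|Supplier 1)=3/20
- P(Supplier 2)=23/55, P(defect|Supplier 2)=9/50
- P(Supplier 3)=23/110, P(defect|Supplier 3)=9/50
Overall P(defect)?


P(B) = Σ P(B|Aᵢ)×P(Aᵢ)
  3/20×41/110 = 123/2200
  9/50×23/55 = 207/2750
  9/50×23/110 = 207/5500
Sum = 1857/11000

P(defect) = 1857/11000 ≈ 16.88%


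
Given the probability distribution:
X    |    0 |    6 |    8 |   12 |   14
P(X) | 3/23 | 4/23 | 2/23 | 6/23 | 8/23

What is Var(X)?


E[X] = 224/23
E[X²] = 2704/23
Var(X) = E[X²] - (E[X])² = 2704/23 - 50176/529 = 12016/529

Var(X) = 12016/529 ≈ 22.7146


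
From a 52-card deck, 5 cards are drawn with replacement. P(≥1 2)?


P(not a 2) = 48/52 = 12/13
P(none in 5 draws) = (12/13)^5 = 248832/371293
P(≥1 2) = 1 - 248832/371293 = 122461/371293

P = 122461/371293 ≈ 32.98%


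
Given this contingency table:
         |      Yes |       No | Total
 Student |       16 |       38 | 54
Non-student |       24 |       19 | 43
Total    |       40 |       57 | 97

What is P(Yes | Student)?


P(Yes | Student) = 16/(16+38) = 16/54 = 8/27

P(Yes|Student) = 8/27 ≈ 29.63%


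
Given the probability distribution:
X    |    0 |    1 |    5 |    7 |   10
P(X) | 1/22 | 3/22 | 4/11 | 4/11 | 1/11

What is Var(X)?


E[X] = 119/22
E[X²] = 795/22
Var(X) = E[X²] - (E[X])² = 795/22 - 14161/484 = 3329/484

Var(X) = 3329/484 ≈ 6.8781


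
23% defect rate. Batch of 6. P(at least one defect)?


P(all good) = (77/100)^6 = 208422380089/1000000000000
P(≥1 defect) = 791577619911/1000000000000

P = 791577619911/1000000000000 ≈ 79.16%


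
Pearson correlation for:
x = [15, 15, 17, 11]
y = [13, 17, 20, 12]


n=4, Σx=58, Σy=62, Σxy=922, Σx²=860, Σy²=1002
r = (4×922 - 58×62)/√((4×860 - 58²)(4×1002 - 62²))
= 92/√(76×164) = 92/√12464 ≈ 92/111.6423 ≈ 0.8241

r ≈ 0.8241


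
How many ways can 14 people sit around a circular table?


Circular arrangements of 14 distinct objects: fix one position to break rotational symmetry.
(n-1)! = 13! = 6227020800

6227020800


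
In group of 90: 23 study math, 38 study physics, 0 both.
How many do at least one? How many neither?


|A∪B| = 23+38-0 = 61
Neither = 90-61 = 29

At least one: 61; Neither: 29


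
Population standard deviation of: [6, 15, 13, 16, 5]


Mean = 55/5 = 11
  (6-11)²=25
  (15-11)²=16
  (13-11)²=4
  (16-11)²=25
  (5-11)²=36
Σ(x-μ)² = 106
σ² = 106/5

σ = √(106/5) ≈ 4.6043


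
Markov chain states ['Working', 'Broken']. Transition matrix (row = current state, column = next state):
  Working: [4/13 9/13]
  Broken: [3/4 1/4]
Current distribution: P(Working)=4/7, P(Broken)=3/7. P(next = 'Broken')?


P(next=Broken) = Σᵢ P(now=i)×P(i→Broken)
= 4/7×9/13 + 3/7×1/4
= 36/91 + 3/28 = 183/364

P = 183/364 ≈ 0.5027


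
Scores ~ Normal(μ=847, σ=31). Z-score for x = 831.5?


z = (x - μ)/σ = (831.5 - 847)/31 = -0.5

z = -0.5


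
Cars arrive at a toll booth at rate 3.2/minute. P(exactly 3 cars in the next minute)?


Poisson(λ=3.2): P(X=3) = e^(-λ)×λ^k/k!
= e^(-3.2) × 3.2^3 / 3!
≈ 0.04076220398 × 32.768 / 6 ≈ 0.222616

P(X=3) ≈ 0.222616 ≈ 22.26%


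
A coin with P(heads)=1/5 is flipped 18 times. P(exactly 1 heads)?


Binomial: P(X=1) = C(18,1)×p^1×(1-p)^17
= 18 × 1/5 × 17179869184/762939453125 = 309237645312/3814697265625

P(X=1) = 309237645312/3814697265625 ≈ 8.11%


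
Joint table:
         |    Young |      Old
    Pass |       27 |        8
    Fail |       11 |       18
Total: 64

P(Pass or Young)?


P(Pass∨Young) = P(Pass) + P(Young) - P(Pass∧Young)
= (35 + 38 - 27)/64 = 46/64 = 23/32

P = 23/32 ≈ 71.88%


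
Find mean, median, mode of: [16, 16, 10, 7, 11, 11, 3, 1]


Sorted: [1, 3, 7, 10, 11, 11, 16, 16]
Mean = 75/8
Median = 21/2
Freq: {16: 2, 10: 1, 7: 1, 11: 2, 3: 1, 1: 1}
Mode: [11, 16]

Mean=75/8, Median=21/2, Mode=[11, 16]


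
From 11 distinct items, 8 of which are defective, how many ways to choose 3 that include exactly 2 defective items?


Choose 2 of the 8 defective items and 1 of the other 3 items:
C(8,2)×C(3,1) = 28×3 = 84

84


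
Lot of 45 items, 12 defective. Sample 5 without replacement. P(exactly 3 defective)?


Hypergeometric: C(12,3)×C(33,2)/C(45,5)
= 220×528/1221759 = 3520/37023

P(X=3) = 3520/37023 ≈ 9.51%


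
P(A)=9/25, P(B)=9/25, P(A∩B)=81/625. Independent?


P(A)×P(B) = 81/625
P(A∩B) = 81/625
Equal ✓ → Independent

Yes, independent


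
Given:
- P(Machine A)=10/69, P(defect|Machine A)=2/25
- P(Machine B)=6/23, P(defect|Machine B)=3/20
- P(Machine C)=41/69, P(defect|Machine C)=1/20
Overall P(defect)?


P(B) = Σ P(B|Aᵢ)×P(Aᵢ)
  2/25×10/69 = 4/345
  3/20×6/23 = 9/230
  1/20×41/69 = 41/1380
Sum = 37/460

P(defect) = 37/460 ≈ 8.04%


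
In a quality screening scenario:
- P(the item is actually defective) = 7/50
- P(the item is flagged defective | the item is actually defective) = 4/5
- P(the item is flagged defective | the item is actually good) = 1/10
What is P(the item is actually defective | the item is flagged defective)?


Using Bayes' theorem:
P(A|B) = P(B|A)·P(A) / P(B)

P(the item is flagged defective) = 4/5 × 7/50 + 1/10 × 43/50
= 14/125 + 43/500 = 99/500

P(the item is actually defective|the item is flagged defective) = (14/125) / (99/500) = 56/99

P(the item is actually defective|the item is flagged defective) = 56/99 ≈ 56.57%


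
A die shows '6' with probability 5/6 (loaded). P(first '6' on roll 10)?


Geometric: P(X=10) = (1-p)^(k-1)×p = (1/6)^9×5/6 = 5/60466176

P(X=10) = 5/60466176 ≈ 0.00%


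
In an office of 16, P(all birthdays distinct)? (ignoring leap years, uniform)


P(all different) = Π(365-i)/365 for i=0..15
= (365/365)×(364/365)×...×(350/365)
= 0.716396

P ≈ 0.7164 ≈ 71.64%


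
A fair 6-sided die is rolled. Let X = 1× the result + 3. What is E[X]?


E[die] = (1+6)/2 = 7/2
E[X] = 1×7/2 + 3 = 13/2

E[X] = 13/2


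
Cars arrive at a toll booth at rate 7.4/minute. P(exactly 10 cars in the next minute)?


Poisson(λ=7.4): P(X=10) = e^(-λ)×λ^k/k!
= e^(-7.4) × 7.4^10 / 10!
≈ 0.0006112527611 × 492399039.736 / 3628800 ≈ 0.082942

P(X=10) ≈ 0.082942 ≈ 8.29%


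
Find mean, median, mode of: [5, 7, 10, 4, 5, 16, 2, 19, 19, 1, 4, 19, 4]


Sorted: [1, 2, 4, 4, 4, 5, 5, 7, 10, 16, 19, 19, 19]
Mean = 115/13
Median = 5
Freq: {5: 2, 7: 1, 10: 1, 4: 3, 16: 1, 2: 1, 19: 3, 1: 1}
Mode: [4, 19]

Mean=115/13, Median=5, Mode=[4, 19]


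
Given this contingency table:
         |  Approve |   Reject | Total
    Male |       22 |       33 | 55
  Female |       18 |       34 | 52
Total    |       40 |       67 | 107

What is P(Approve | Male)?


P(Approve | Male) = 22/(22+33) = 22/55 = 2/5

P(Approve|Male) = 2/5 ≈ 40.00%


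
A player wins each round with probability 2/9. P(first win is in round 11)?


Geometric: P(X=11) = (1-p)^(k-1)×p = (7/9)^10×2/9 = 564950498/31381059609

P(X=11) = 564950498/31381059609 ≈ 1.80%


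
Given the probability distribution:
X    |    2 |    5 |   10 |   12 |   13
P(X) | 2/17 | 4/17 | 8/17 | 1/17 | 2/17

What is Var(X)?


E[X] = 142/17
E[X²] = 1390/17
Var(X) = E[X²] - (E[X])² = 1390/17 - 20164/289 = 3466/289

Var(X) = 3466/289 ≈ 11.9931


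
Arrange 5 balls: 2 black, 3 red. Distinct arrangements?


5!/(2!×3!) = 10

10


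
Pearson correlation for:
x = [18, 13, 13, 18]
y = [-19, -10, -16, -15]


n=4, Σx=62, Σy=-60, Σxy=-950, Σx²=986, Σy²=942
r = (4×(-950) - 62×(-60))/√((4×986 - 62²)(4×942 - (-60)²))
= -80/√(100×168) = -80/√16800 ≈ -80/129.6148 ≈ -0.6172

r ≈ -0.6172


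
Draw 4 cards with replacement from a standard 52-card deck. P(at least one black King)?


P(not a black King) = 50/52 = 25/26
P(none in 4 draws) = (25/26)^4 = 390625/456976
P(≥1 black King) = 1 - 390625/456976 = 66351/456976

P = 66351/456976 ≈ 14.52%


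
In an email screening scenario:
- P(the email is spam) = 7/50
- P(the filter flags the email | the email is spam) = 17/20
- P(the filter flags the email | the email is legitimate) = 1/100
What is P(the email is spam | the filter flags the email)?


Using Bayes' theorem:
P(A|B) = P(B|A)·P(A) / P(B)

P(the filter flags the email) = 17/20 × 7/50 + 1/100 × 43/50
= 119/1000 + 43/5000 = 319/2500

P(the email is spam|the filter flags the email) = (119/1000) / (319/2500) = 595/638

P(the email is spam|the filter flags the email) = 595/638 ≈ 93.26%


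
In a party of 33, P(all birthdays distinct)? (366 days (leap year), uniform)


P(all different) = Π(366-i)/366 for i=0..32
= (366/366)×(365/366)×...×(334/366)
= 0.225976

P ≈ 0.2260 ≈ 22.60%


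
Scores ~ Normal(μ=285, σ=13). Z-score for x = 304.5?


z = (x - μ)/σ = (304.5 - 285)/13 = 1.5

z = 1.5


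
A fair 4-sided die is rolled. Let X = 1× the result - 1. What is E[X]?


E[die] = (1+4)/2 = 5/2
E[X] = 1×5/2 - 1 = 3/2

E[X] = 3/2


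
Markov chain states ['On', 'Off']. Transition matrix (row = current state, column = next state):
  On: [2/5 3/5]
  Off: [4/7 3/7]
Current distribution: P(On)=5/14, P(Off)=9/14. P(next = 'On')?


P(next=On) = Σᵢ P(now=i)×P(i→On)
= 5/14×2/5 + 9/14×4/7
= 1/7 + 18/49 = 25/49

P = 25/49 ≈ 0.5102


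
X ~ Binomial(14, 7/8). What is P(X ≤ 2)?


P(X ≤ 2) = Σ P(X=i) for i=0..2
P(X=0) = 1/4398046511104
P(X=1) = 49/2199023255552
P(X=2) = 4459/4398046511104
Sum = 2279/2199023255552

P(X ≤ 2) = 2279/2199023255552 ≈ 0.00%


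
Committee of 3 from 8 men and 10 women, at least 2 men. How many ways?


Count by #men:
  2M,1W: C(8,2)×C(10,1)=280
  3M,0W: C(8,3)×C(10,0)=56
Total = 336

336


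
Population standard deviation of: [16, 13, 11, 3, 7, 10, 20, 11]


Mean = 91/8
  (16-91/8)²=1369/64
  (13-91/8)²=169/64
  (11-91/8)²=9/64
  (3-91/8)²=4489/64
  (7-91/8)²=1225/64
  (10-91/8)²=121/64
  (20-91/8)²=4761/64
  (11-91/8)²=9/64
Σ(x-μ)² = 1519/8
σ² = (1519/8)/8 = 1519/64

σ = √(1519/64) ≈ 4.8718


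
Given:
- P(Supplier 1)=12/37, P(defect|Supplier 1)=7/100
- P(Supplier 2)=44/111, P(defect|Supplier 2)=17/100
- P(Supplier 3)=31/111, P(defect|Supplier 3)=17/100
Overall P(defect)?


P(B) = Σ P(B|Aᵢ)×P(Aᵢ)
  7/100×12/37 = 21/925
  17/100×44/111 = 187/2775
  17/100×31/111 = 527/11100
Sum = 509/3700

P(defect) = 509/3700 ≈ 13.76%


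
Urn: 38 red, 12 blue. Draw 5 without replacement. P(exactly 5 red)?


Hypergeometric: C(38,5)×C(12,0)/C(50,5)
= 501942×1/2118760 = 35853/151340

P(X=5) = 35853/151340 ≈ 23.69%


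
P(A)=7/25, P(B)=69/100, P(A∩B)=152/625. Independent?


P(A)×P(B) = 483/2500
P(A∩B) = 152/625
Not equal → NOT independent

No, not independent


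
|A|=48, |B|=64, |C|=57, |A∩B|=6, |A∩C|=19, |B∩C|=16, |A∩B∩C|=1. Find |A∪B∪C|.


|A∪B∪C| = 48+64+57-6-19-16+1 = 129

|A∪B∪C| = 129


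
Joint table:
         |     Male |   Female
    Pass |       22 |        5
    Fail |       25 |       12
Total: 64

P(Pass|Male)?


P(Pass|Male) = 22/(22+25) = 22/47

P = 22/47 ≈ 46.81%


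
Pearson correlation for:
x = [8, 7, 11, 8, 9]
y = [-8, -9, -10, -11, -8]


n=5, Σx=43, Σy=-46, Σxy=-397, Σx²=379, Σy²=430
r = (5×(-397) - 43×(-46))/√((5×379 - 43²)(5×430 - (-46)²))
= -7/√(46×34) = -7/√1564 ≈ -7/39.5474 ≈ -0.1770

r ≈ -0.1770


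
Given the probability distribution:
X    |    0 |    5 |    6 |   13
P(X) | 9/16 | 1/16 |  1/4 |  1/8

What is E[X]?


E[X] = Σ x·P(X=x)
= (0)×(9/16) + (5)×(1/16) + (6)×(1/4) + (13)×(1/8)
= 55/16

E[X] = 55/16


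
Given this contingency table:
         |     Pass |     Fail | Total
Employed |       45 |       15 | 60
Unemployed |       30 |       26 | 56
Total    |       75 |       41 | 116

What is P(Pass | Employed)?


P(Pass | Employed) = 45/(45+15) = 45/60 = 3/4

P(Pass|Employed) = 3/4 ≈ 75.00%


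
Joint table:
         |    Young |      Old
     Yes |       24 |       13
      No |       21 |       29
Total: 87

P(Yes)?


P(Yes) = (24+13)/87 = 37/87

P(Yes) = 37/87 ≈ 42.53%


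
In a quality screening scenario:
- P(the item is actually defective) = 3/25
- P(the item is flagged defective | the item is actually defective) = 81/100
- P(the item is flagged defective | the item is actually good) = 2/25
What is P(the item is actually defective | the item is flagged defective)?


Using Bayes' theorem:
P(A|B) = P(B|A)·P(A) / P(B)

P(the item is flagged defective) = 81/100 × 3/25 + 2/25 × 22/25
= 243/2500 + 44/625 = 419/2500

P(the item is actually defective|the item is flagged defective) = (243/2500) / (419/2500) = 243/419

P(the item is actually defective|the item is flagged defective) = 243/419 ≈ 58.00%


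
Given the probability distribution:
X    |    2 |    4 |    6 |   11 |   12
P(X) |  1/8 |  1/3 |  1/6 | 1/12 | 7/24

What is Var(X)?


E[X] = 7
E[X²] = 767/12
Var(X) = E[X²] - (E[X])² = 767/12 - 49 = 179/12

Var(X) = 179/12 ≈ 14.9167


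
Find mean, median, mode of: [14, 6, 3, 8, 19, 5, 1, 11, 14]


Sorted: [1, 3, 5, 6, 8, 11, 14, 14, 19]
Mean = 81/9 = 9
Median = 8
Freq: {14: 2, 6: 1, 3: 1, 8: 1, 19: 1, 5: 1, 1: 1, 11: 1}
Mode: [14]

Mean=9, Median=8, Mode=14


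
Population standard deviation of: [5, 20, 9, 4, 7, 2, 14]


Mean = 61/7
  (5-61/7)²=676/49
  (20-61/7)²=6241/49
  (9-61/7)²=4/49
  (4-61/7)²=1089/49
  (7-61/7)²=144/49
  (2-61/7)²=2209/49
  (14-61/7)²=1369/49
Σ(x-μ)² = 1676/7
σ² = (1676/7)/7 = 1676/49

σ = √(1676/49) ≈ 5.8484


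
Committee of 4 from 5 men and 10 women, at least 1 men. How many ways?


Count by #men:
  1M,3W: C(5,1)×C(10,3)=600
  2M,2W: C(5,2)×C(10,2)=450
  3M,1W: C(5,3)×C(10,1)=100
  4M,0W: C(5,4)×C(10,0)=5
Total = 1155

1155


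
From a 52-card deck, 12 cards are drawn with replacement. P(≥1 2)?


P(not a 2) = 48/52 = 12/13
P(none in 12 draws) = (12/13)^12 = 8916100448256/23298085122481
P(≥1 2) = 1 - 8916100448256/23298085122481 = 14381984674225/23298085122481

P = 14381984674225/23298085122481 ≈ 61.73%


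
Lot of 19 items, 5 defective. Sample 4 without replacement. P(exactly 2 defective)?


Hypergeometric: C(5,2)×C(14,2)/C(19,4)
= 10×91/3876 = 455/1938

P(X=2) = 455/1938 ≈ 23.48%


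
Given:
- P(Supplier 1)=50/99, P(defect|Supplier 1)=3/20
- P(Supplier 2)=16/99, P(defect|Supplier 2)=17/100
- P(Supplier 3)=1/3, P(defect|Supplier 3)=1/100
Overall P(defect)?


P(B) = Σ P(B|Aᵢ)×P(Aᵢ)
  3/20×50/99 = 5/66
  17/100×16/99 = 68/2475
  1/100×1/3 = 1/300
Sum = 211/1980

P(defect) = 211/1980 ≈ 10.66%


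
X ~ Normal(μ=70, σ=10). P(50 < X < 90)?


z₁=(50-70)/10=-2.0, z₂=(90-70)/10=2.0
P = Φ(2.0) - Φ(-2.0) = 0.977250 - 0.022750 = 0.954500 ≈ 0.9545

P(50 < X < 90) ≈ 0.9545


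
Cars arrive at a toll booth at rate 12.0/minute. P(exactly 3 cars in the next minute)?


Poisson(λ=12.0): P(X=3) = e^(-λ)×λ^k/k!
= e^(-12.0) × 12.0^3 / 3!
≈ 6.144212353e-06 × 1728 / 6 ≈ 0.001770

P(X=3) ≈ 0.001770 ≈ 0.18%


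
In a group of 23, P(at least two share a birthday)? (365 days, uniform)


P(all different) = Π(365-i)/365 for i=0..22
= 0.492703
P(match) = 1 - 0.492703 = 0.507297

P ≈ 0.5073 ≈ 50.73%


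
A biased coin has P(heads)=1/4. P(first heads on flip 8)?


Geometric: P(X=8) = (1-p)^(k-1)×p = (3/4)^7×1/4 = 2187/65536

P(X=8) = 2187/65536 ≈ 3.34%


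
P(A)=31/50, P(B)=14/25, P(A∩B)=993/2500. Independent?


P(A)×P(B) = 217/625
P(A∩B) = 993/2500
Not equal → NOT independent

No, not independent


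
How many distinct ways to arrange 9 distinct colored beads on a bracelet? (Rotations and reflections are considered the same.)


Free circular arrangements: rotations and reflections both identified.
(n-1)!/2 = 8!/2 = 40320/2 = 20160

20160


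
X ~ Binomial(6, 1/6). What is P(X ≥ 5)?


P(X ≥ 5) = Σ P(X=i) for i=5..6
P(X=5) = 5/7776
P(X=6) = 1/46656
Sum = 31/46656

P(X ≥ 5) = 31/46656 ≈ 0.07%


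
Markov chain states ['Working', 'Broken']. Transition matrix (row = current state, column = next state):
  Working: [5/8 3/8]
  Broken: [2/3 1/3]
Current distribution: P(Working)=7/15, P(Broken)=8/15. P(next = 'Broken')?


P(next=Broken) = Σᵢ P(now=i)×P(i→Broken)
= 7/15×3/8 + 8/15×1/3
= 7/40 + 8/45 = 127/360

P = 127/360 ≈ 0.3528


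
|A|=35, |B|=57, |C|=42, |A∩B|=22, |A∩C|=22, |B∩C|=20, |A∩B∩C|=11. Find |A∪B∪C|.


|A∪B∪C| = 35+57+42-22-22-20+11 = 81

|A∪B∪C| = 81


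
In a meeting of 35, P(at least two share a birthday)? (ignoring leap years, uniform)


P(all different) = Π(365-i)/365 for i=0..34
= 0.185617
P(match) = 1 - 0.185617 = 0.814383

P ≈ 0.8144 ≈ 81.44%


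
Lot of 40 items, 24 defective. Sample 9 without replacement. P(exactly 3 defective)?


Hypergeometric: C(24,3)×C(16,6)/C(40,9)
= 2024×8008/273438880 = 3542/59755

P(X=3) = 3542/59755 ≈ 5.93%


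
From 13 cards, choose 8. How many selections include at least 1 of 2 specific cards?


Complement: C(13,8) - C(11,8) = 1287 - 165 = 1122

1122


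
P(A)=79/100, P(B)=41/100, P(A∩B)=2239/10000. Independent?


P(A)×P(B) = 3239/10000
P(A∩B) = 2239/10000
Not equal → NOT independent

No, not independent


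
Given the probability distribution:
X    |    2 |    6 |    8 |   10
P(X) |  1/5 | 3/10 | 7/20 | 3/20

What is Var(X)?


E[X] = 13/2
E[X²] = 49
Var(X) = E[X²] - (E[X])² = 49 - 169/4 = 27/4

Var(X) = 27/4 ≈ 6.7500


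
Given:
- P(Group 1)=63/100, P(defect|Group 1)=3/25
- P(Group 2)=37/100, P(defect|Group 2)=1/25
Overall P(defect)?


P(B) = Σ P(B|Aᵢ)×P(Aᵢ)
  3/25×63/100 = 189/2500
  1/25×37/100 = 37/2500
Sum = 113/1250

P(defect) = 113/1250 ≈ 9.04%


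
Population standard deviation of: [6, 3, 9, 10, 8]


Mean = 36/5
  (6-36/5)²=36/25
  (3-36/5)²=441/25
  (9-36/5)²=81/25
  (10-36/5)²=196/25
  (8-36/5)²=16/25
Σ(x-μ)² = 154/5
σ² = (154/5)/5 = 154/25

σ = √(154/25) ≈ 2.4819


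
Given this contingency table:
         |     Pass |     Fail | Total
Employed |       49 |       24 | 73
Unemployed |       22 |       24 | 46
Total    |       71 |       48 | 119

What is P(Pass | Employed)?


P(Pass | Employed) = 49/(49+24) = 49/73

P(Pass|Employed) = 49/73 ≈ 67.12%


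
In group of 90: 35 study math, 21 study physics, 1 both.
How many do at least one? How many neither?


|A∪B| = 35+21-1 = 55
Neither = 90-55 = 35

At least one: 55; Neither: 35


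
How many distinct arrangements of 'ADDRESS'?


Letters: 7, freq: {'A': 1, 'D': 2, 'R': 1, 'E': 1, 'S': 2}
7!/(1!×2!×1!×1!×2!) = 5040/4 = 1260

1260


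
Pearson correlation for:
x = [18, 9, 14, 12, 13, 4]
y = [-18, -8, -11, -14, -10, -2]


n=6, Σx=70, Σy=-63, Σxy=-856, Σx²=930, Σy²=809
r = (6×(-856) - 70×(-63))/√((6×930 - 70²)(6×809 - (-63)²))
= -726/√(680×885) = -726/√601800 ≈ -726/775.7577 ≈ -0.9359

r ≈ -0.9359


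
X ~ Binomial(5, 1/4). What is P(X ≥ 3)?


P(X ≥ 3) = Σ P(X=i) for i=3..5
P(X=3) = 45/512
P(X=4) = 15/1024
P(X=5) = 1/1024
Sum = 53/512

P(X ≥ 3) = 53/512 ≈ 10.35%


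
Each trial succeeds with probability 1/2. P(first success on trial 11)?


Geometric: P(X=11) = (1-p)^(k-1)×p = (1/2)^10×1/2 = 1/2048

P(X=11) = 1/2048 ≈ 0.05%


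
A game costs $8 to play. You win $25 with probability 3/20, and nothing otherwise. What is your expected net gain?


E[gain] = (25-8)×3/20 + (-8)×17/20
= 51/20 - 34/5 = -17/4

Expected net gain = $-17/4 ≈ $-4.25


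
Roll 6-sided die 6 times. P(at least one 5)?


P(no 5)^6 = (5/6)^6 = 15625/46656
P(≥1) = 1 - 15625/46656 = 31031/46656

P = 31031/46656 ≈ 66.51%


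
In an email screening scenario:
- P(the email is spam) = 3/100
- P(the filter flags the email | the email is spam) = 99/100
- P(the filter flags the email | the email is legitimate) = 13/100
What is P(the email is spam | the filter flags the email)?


Using Bayes' theorem:
P(A|B) = P(B|A)·P(A) / P(B)

P(the filter flags the email) = 99/100 × 3/100 + 13/100 × 97/100
= 297/10000 + 1261/10000 = 779/5000

P(the email is spam|the filter flags the email) = (297/10000) / (779/5000) = 297/1558

P(the email is spam|the filter flags the email) = 297/1558 ≈ 19.06%


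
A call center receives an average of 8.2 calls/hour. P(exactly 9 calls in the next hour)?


Poisson(λ=8.2): P(X=9) = e^(-λ)×λ^k/k!
= e^(-8.2) × 8.2^9 / 9!
≈ 0.00027465357 × 167619550.41 / 362880 ≈ 0.126866

P(X=9) ≈ 0.126866 ≈ 12.69%


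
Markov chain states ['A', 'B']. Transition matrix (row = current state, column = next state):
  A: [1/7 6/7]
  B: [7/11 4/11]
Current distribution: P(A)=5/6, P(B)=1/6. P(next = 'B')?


P(next=B) = Σᵢ P(now=i)×P(i→B)
= 5/6×6/7 + 1/6×4/11
= 5/7 + 2/33 = 179/231

P = 179/231 ≈ 0.7749


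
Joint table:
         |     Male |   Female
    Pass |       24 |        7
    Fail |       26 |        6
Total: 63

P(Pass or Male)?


P(Pass∨Male) = P(Pass) + P(Male) - P(Pass∧Male)
= (31 + 50 - 24)/63 = 57/63 = 19/21

P = 19/21 ≈ 90.48%


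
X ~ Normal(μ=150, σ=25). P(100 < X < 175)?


z₁=(100-150)/25=-2.0, z₂=(175-150)/25=1.0
P = Φ(1.0) - Φ(-2.0) = 0.841345 - 0.022750 = 0.818595 ≈ 0.8186

P(100 < X < 175) ≈ 0.8186


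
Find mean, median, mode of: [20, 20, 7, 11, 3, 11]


Sorted: [3, 7, 11, 11, 20, 20]
Mean = 72/6 = 12
Median = 11
Freq: {20: 2, 7: 1, 11: 2, 3: 1}
Mode: [11, 20]

Mean=12, Median=11, Mode=[11, 20]


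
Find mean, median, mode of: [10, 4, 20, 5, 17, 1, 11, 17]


Sorted: [1, 4, 5, 10, 11, 17, 17, 20]
Mean = 85/8
Median = 21/2
Freq: {10: 1, 4: 1, 20: 1, 5: 1, 17: 2, 1: 1, 11: 1}
Mode: [17]

Mean=85/8, Median=21/2, Mode=17


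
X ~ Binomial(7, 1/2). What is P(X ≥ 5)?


P(X ≥ 5) = Σ P(X=i) for i=5..7
P(X=5) = 21/128
P(X=6) = 7/128
P(X=7) = 1/128
Sum = 29/128

P(X ≥ 5) = 29/128 ≈ 22.66%


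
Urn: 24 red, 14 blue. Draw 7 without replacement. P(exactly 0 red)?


Hypergeometric: C(24,0)×C(14,7)/C(38,7)
= 1×3432/12620256 = 13/47804

P(X=0) = 13/47804 ≈ 0.03%


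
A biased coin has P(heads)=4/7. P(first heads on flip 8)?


Geometric: P(X=8) = (1-p)^(k-1)×p = (3/7)^7×4/7 = 8748/5764801

P(X=8) = 8748/5764801 ≈ 0.15%


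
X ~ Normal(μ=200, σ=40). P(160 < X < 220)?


z₁=(160-200)/40=-1.0, z₂=(220-200)/40=0.5
P = Φ(0.5) - Φ(-1.0) = 0.691462 - 0.158655 = 0.532807 ≈ 0.5328

P(160 < X < 220) ≈ 0.5328


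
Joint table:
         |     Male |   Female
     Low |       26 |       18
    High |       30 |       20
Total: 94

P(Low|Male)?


P(Low|Male) = 26/(26+30) = 26/56 = 13/28

P = 13/28 ≈ 46.43%


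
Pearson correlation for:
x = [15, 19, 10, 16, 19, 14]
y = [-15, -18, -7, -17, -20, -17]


n=6, Σx=93, Σy=-94, Σxy=-1527, Σx²=1499, Σy²=1576
r = (6×(-1527) - 93×(-94))/√((6×1499 - 93²)(6×1576 - (-94)²))
= -420/√(345×620) = -420/√213900 ≈ -420/462.4932 ≈ -0.9081

r ≈ -0.9081


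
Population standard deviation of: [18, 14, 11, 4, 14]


Mean = 61/5
  (18-61/5)²=841/25
  (14-61/5)²=81/25
  (11-61/5)²=36/25
  (4-61/5)²=1681/25
  (14-61/5)²=81/25
Σ(x-μ)² = 544/5
σ² = (544/5)/5 = 544/25

σ = √(544/25) ≈ 4.6648


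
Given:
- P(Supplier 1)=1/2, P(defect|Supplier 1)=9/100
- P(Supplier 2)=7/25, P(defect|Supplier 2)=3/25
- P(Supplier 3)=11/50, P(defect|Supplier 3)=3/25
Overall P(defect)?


P(B) = Σ P(B|Aᵢ)×P(Aᵢ)
  9/100×1/2 = 9/200
  3/25×7/25 = 21/625
  3/25×11/50 = 33/1250
Sum = 21/200

P(defect) = 21/200 ≈ 10.50%


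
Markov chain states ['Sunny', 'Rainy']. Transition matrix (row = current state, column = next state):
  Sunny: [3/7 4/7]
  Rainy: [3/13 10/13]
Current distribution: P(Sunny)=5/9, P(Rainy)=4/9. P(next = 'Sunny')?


P(next=Sunny) = Σᵢ P(now=i)×P(i→Sunny)
= 5/9×3/7 + 4/9×3/13
= 5/21 + 4/39 = 31/91

P = 31/91 ≈ 0.3407


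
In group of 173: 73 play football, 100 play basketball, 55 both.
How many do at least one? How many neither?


|A∪B| = 73+100-55 = 118
Neither = 173-118 = 55

At least one: 118; Neither: 55


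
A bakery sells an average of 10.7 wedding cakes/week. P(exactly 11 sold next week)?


Poisson(λ=10.7): P(X=11) = e^(-λ)×λ^k/k!
= e^(-10.7) × 10.7^11 / 11!
≈ 2.254493791e-05 × 210485195230 / 39916800 ≈ 0.118882

P(X=11) ≈ 0.118882 ≈ 11.89%


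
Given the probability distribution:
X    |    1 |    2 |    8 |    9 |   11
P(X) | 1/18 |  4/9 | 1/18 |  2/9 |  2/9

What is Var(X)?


E[X] = 35/6
E[X²] = 905/18
Var(X) = E[X²] - (E[X])² = 905/18 - 1225/36 = 65/4

Var(X) = 65/4 ≈ 16.2500


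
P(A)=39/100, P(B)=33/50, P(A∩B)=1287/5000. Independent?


P(A)×P(B) = 1287/5000
P(A∩B) = 1287/5000
Equal ✓ → Independent

Yes, independent


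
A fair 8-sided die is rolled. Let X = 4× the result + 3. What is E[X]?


E[die] = (1+8)/2 = 9/2
E[X] = 4×9/2 + 3 = 21

E[X] = 21


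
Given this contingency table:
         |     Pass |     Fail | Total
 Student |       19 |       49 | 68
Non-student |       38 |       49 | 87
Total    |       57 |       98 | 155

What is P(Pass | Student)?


P(Pass | Student) = 19/(19+49) = 19/68

P(Pass|Student) = 19/68 ≈ 27.94%


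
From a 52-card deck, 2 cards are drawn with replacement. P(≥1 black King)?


P(not a black King) = 50/52 = 25/26
P(none in 2 draws) = (25/26)^2 = 625/676
P(≥1 black King) = 1 - 625/676 = 51/676

P = 51/676 ≈ 7.54%


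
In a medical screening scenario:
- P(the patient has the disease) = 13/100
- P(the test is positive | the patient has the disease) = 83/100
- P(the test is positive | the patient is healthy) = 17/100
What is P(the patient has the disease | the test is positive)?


Using Bayes' theorem:
P(A|B) = P(B|A)·P(A) / P(B)

P(the test is positive) = 83/100 × 13/100 + 17/100 × 87/100
= 1079/10000 + 1479/10000 = 1279/5000

P(the patient has the disease|the test is positive) = (1079/10000) / (1279/5000) = 1079/2558

P(the patient has the disease|the test is positive) = 1079/2558 ≈ 42.18%


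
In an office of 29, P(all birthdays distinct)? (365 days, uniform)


P(all different) = Π(365-i)/365 for i=0..28
= (365/365)×(364/365)×...×(337/365)
= 0.319031

P ≈ 0.3190 ≈ 31.90%


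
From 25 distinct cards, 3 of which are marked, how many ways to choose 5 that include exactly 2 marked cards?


Choose 2 of the 3 marked cards and 3 of the other 22 cards:
C(3,2)×C(22,3) = 3×1540 = 4620

4620


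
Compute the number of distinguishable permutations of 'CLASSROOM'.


Letters: 9, freq: {'C': 1, 'L': 1, 'A': 1, 'S': 2, 'R': 1, 'O': 2, 'M': 1}
9!/(1!×1!×1!×2!×1!×2!×1!) = 362880/4 = 90720

90720


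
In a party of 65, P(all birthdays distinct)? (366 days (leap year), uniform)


P(all different) = Π(366-i)/366 for i=0..64
= (366/366)×(365/366)×...×(302/366)
= 0.002358

P ≈ 0.0024 ≈ 0.24%


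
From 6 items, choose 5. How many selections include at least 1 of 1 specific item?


Complement: C(6,5) - C(5,5) = 6 - 1 = 5

5


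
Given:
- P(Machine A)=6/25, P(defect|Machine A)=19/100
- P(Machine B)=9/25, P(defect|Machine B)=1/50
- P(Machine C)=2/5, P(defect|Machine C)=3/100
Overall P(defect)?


P(B) = Σ P(B|Aᵢ)×P(Aᵢ)
  19/100×6/25 = 57/1250
  1/50×9/25 = 9/1250
  3/100×2/5 = 3/250
Sum = 81/1250

P(defect) = 81/1250 ≈ 6.48%


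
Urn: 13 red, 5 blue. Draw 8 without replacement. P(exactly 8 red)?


Hypergeometric: C(13,8)×C(5,0)/C(18,8)
= 1287×1/43758 = 1/34

P(X=8) = 1/34 ≈ 2.94%


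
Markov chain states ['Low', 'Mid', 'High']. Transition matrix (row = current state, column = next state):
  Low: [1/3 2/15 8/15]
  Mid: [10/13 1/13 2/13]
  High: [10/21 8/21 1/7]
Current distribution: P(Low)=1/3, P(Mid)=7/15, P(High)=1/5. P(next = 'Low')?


P(next=Low) = Σᵢ P(now=i)×P(i→Low)
= 1/3×1/3 + 7/15×10/13 + 1/5×10/21
= 1/9 + 14/39 + 2/21 = 463/819

P = 463/819 ≈ 0.5653


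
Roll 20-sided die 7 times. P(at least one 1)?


P(no 1)^7 = (19/20)^7 = 893871739/1280000000
P(≥1) = 1 - 893871739/1280000000 = 386128261/1280000000

P = 386128261/1280000000 ≈ 30.17%


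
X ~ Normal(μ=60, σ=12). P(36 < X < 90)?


z₁=(36-60)/12=-2.0, z₂=(90-60)/12=2.5
P = Φ(2.5) - Φ(-2.0) = 0.993790 - 0.022750 = 0.971040 ≈ 0.9710

P(36 < X < 90) ≈ 0.9710


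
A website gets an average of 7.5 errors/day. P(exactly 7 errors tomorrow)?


Poisson(λ=7.5): P(X=7) = e^(-λ)×λ^k/k!
= e^(-7.5) × 7.5^7 / 7!
≈ 0.0005530843701 × 1334838.86719 / 5040 ≈ 0.146484

P(X=7) ≈ 0.146484 ≈ 14.65%


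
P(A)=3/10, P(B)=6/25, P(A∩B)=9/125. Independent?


P(A)×P(B) = 9/125
P(A∩B) = 9/125
Equal ✓ → Independent

Yes, independent


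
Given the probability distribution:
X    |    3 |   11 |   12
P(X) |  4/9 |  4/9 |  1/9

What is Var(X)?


E[X] = 68/9
E[X²] = 664/9
Var(X) = E[X²] - (E[X])² = 664/9 - 4624/81 = 1352/81

Var(X) = 1352/81 ≈ 16.6914


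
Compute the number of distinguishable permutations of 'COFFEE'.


Letters: 6, freq: {'C': 1, 'O': 1, 'F': 2, 'E': 2}
6!/(1!×1!×2!×2!) = 720/4 = 180

180


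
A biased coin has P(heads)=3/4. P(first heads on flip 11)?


Geometric: P(X=11) = (1-p)^(k-1)×p = (1/4)^10×3/4 = 3/4194304

P(X=11) = 3/4194304 ≈ 0.00%


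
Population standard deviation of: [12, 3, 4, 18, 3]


Mean = 40/5 = 8
  (12-8)²=16
  (3-8)²=25
  (4-8)²=16
  (18-8)²=100
  (3-8)²=25
Σ(x-μ)² = 182
σ² = 182/5

σ = √(182/5) ≈ 6.0332


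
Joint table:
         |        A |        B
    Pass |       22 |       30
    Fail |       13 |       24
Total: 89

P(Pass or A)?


P(Pass∨A) = P(Pass) + P(A) - P(Pass∧A)
= (52 + 35 - 22)/89 = 65/89

P = 65/89 ≈ 73.03%


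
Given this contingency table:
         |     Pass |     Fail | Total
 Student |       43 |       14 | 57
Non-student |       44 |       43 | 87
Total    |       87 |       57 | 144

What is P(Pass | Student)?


P(Pass | Student) = 43/(43+14) = 43/57

P(Pass|Student) = 43/57 ≈ 75.44%


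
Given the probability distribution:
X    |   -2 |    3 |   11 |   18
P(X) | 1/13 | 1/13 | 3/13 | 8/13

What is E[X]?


E[X] = Σ x·P(X=x)
= (-2)×(1/13) + (3)×(1/13) + (11)×(3/13) + (18)×(8/13)
= 178/13

E[X] = 178/13


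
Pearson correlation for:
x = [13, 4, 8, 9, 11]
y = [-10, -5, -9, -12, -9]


n=5, Σx=45, Σy=-45, Σxy=-429, Σx²=451, Σy²=431
r = (5×(-429) - 45×(-45))/√((5×451 - 45²)(5×431 - (-45)²))
= -120/√(230×130) = -120/√29900 ≈ -120/172.9162 ≈ -0.6940

r ≈ -0.6940


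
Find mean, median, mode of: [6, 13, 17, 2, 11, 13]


Sorted: [2, 6, 11, 13, 13, 17]
Mean = 62/6 = 31/3
Median = 12
Freq: {6: 1, 13: 2, 17: 1, 2: 1, 11: 1}
Mode: [13]

Mean=31/3, Median=12, Mode=13


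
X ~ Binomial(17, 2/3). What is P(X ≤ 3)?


P(X ≤ 3) = Σ P(X=i) for i=0..3
P(X=0) = 1/129140163
P(X=1) = 34/129140163
P(X=2) = 544/129140163
P(X=3) = 5440/129140163
Sum = 6019/129140163

P(X ≤ 3) = 6019/129140163 ≈ 0.00%


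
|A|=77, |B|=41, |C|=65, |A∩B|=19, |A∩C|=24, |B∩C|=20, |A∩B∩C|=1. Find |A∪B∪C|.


|A∪B∪C| = 77+41+65-19-24-20+1 = 121

|A∪B∪C| = 121


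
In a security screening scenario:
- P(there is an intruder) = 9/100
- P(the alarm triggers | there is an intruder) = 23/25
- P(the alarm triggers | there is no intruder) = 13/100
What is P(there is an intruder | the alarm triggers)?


Using Bayes' theorem:
P(A|B) = P(B|A)·P(A) / P(B)

P(the alarm triggers) = 23/25 × 9/100 + 13/100 × 91/100
= 207/2500 + 1183/10000 = 2011/10000

P(there is an intruder|the alarm triggers) = (207/2500) / (2011/10000) = 828/2011

P(there is an intruder|the alarm triggers) = 828/2011 ≈ 41.17%


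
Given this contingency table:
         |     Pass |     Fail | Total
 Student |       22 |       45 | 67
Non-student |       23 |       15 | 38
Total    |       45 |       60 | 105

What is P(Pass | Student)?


P(Pass | Student) = 22/(22+45) = 22/67

P(Pass|Student) = 22/67 ≈ 32.84%


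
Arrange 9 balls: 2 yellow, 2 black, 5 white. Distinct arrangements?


9!/(2!×2!×5!) = 756

756


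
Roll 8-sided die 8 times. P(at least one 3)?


P(no 3)^8 = (7/8)^8 = 5764801/16777216
P(≥1) = 1 - 5764801/16777216 = 11012415/16777216

P = 11012415/16777216 ≈ 65.64%


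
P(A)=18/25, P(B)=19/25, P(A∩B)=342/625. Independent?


P(A)×P(B) = 342/625
P(A∩B) = 342/625
Equal ✓ → Independent

Yes, independent


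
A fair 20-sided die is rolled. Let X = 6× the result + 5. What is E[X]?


E[die] = (1+20)/2 = 21/2
E[X] = 6×21/2 + 5 = 68

E[X] = 68


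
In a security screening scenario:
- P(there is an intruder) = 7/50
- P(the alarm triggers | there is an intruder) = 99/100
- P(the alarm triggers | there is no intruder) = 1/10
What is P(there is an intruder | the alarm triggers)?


Using Bayes' theorem:
P(A|B) = P(B|A)·P(A) / P(B)

P(the alarm triggers) = 99/100 × 7/50 + 1/10 × 43/50
= 693/5000 + 43/500 = 1123/5000

P(there is an intruder|the alarm triggers) = (693/5000) / (1123/5000) = 693/1123

P(there is an intruder|the alarm triggers) = 693/1123 ≈ 61.71%


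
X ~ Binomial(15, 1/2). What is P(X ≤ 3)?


P(X ≤ 3) = Σ P(X=i) for i=0..3
P(X=0) = 1/32768
P(X=1) = 15/32768
P(X=2) = 105/32768
P(X=3) = 455/32768
Sum = 9/512

P(X ≤ 3) = 9/512 ≈ 1.76%


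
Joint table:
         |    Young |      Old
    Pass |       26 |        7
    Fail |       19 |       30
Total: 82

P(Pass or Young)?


P(Pass∨Young) = P(Pass) + P(Young) - P(Pass∧Young)
= (33 + 45 - 26)/82 = 52/82 = 26/41

P = 26/41 ≈ 63.41%


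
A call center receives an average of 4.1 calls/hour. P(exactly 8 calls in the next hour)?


Poisson(λ=4.1): P(X=8) = e^(-λ)×λ^k/k!
= e^(-4.1) × 4.1^8 / 8!
≈ 0.0165726754 × 79849.2522912 / 40320 ≈ 0.032820

P(X=8) ≈ 0.032820 ≈ 3.28%


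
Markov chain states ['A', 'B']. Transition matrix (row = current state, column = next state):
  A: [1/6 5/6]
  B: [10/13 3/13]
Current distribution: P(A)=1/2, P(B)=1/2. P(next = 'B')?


P(next=B) = Σᵢ P(now=i)×P(i→B)
= 1/2×5/6 + 1/2×3/13
= 5/12 + 3/26 = 83/156

P = 83/156 ≈ 0.5321


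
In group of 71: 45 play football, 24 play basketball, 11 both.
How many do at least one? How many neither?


|A∪B| = 45+24-11 = 58
Neither = 71-58 = 13

At least one: 58; Neither: 13
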